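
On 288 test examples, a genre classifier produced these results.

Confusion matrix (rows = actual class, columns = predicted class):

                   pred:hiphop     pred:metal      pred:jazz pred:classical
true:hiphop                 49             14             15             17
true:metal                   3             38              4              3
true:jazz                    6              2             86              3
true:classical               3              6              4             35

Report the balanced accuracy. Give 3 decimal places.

Balanced accuracy = mean of per-class recall.
  hiphop: recall = 49/95 = 0.5158
  metal: recall = 38/48 = 0.7917
  jazz: recall = 86/97 = 0.8866
  classical: recall = 35/48 = 0.7292
Mean = (0.5158 + 0.7917 + 0.8866 + 0.7292) / 4 = 0.731

0.731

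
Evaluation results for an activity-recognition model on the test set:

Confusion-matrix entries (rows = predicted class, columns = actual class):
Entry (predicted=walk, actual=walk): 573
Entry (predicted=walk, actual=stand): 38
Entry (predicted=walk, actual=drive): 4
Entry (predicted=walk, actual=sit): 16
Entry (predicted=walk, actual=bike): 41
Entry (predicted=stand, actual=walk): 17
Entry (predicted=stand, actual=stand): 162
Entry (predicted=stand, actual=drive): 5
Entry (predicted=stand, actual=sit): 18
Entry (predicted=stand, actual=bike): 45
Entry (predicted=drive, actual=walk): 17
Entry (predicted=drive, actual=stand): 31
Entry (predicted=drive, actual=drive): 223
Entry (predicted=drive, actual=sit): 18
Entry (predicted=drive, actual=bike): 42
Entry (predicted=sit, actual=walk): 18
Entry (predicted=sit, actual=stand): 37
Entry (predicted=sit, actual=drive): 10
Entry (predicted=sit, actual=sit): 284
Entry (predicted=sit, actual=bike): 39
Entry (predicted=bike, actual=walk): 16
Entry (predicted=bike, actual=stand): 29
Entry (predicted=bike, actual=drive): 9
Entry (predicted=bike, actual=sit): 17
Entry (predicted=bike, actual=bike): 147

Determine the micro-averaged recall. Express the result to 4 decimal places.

0.7484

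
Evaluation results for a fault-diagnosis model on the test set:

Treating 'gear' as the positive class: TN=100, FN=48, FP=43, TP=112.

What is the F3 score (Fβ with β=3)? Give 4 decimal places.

Fβ = (1+β²)·TP / ((1+β²)·TP + β²·FN + FP), with β²=9
= 10·112 / (10·112 + 9·48 + 43) = 0.7022

0.7022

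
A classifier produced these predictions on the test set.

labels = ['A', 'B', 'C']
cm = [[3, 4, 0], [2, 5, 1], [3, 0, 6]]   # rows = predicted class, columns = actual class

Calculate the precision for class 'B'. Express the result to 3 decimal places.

Treat 'B' as positive and all other classes as negative.
precision = TP/(TP+FP).
B: TP=5, FP=2+1=3 → 5/8 = 0.6250

0.625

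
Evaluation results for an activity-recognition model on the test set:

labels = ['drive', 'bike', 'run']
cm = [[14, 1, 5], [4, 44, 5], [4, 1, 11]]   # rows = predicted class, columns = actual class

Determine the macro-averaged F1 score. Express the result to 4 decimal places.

0.7167

Per-class F1 score (2·TP/(2·TP+FP+FN)):
  drive: TP=14, FP=1+5=6, FN=4+4=8 → 28/42 = 0.66667
  bike: TP=44, FP=4+5=9, FN=1+1=2 → 88/99 = 0.88889
  run: TP=11, FP=4+1=5, FN=5+5=10 → 22/37 = 0.59459
Macro-F1 score = mean = (0.66667 + 0.88889 + 0.59459) / 3 = 0.7167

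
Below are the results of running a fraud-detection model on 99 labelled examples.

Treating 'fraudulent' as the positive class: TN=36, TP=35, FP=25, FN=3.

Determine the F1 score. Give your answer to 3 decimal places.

0.714

Precision = TP/(TP+FP) = 35/60 = 0.5833
Recall = TP/(TP+FN) = 35/38 = 0.9211
F1 = 2·TP/(2·TP+FP+FN) = 70/98 = 0.714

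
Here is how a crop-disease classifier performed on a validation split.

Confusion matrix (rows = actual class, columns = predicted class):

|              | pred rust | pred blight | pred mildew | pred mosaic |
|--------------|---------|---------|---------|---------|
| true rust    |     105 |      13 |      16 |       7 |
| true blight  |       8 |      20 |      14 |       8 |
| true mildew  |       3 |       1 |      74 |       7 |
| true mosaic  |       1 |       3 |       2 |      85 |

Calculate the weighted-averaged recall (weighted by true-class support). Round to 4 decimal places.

Per-class recall (TP/(TP+FN)):
  rust: TP=105, FN=13+16+7=36 → 105/141 = 0.74468
  blight: TP=20, FN=8+14+8=30 → 20/50 = 0.40000
  mildew: TP=74, FN=3+1+7=11 → 74/85 = 0.87059
  mosaic: TP=85, FN=1+3+2=6 → 85/91 = 0.93407
Weighted-recall = Σ (supportᵢ/N)·recallᵢ with N=367: (141/367)·0.74468 + (50/367)·0.40000 + (85/367)·0.87059 + (91/367)·0.93407 = 0.7738

0.7738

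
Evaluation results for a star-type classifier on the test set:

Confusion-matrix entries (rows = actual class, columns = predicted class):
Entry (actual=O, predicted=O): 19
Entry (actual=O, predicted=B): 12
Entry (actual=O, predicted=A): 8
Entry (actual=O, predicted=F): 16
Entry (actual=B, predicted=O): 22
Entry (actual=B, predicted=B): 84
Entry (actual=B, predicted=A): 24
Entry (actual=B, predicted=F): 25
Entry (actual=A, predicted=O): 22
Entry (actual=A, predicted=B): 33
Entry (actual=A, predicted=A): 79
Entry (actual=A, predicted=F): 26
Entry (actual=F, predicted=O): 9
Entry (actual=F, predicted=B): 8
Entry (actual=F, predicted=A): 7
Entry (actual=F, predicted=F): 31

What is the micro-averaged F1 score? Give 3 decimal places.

0.501

Micro-averaging pools counts across classes: ΣTP=213, ΣFP=212, ΣFN=212.
Micro-F1 score = 2·TP/(2·TP+FP+FN) on pooled counts = 0.501 (equals overall accuracy in single-label multiclass).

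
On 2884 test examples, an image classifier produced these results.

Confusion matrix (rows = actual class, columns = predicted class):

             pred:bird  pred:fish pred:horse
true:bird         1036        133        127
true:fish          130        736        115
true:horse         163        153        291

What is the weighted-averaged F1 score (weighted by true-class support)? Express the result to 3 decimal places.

Per-class F1 score (2·TP/(2·TP+FP+FN)):
  bird: TP=1036, FP=130+163=293, FN=133+127=260 → 2072/2625 = 0.7893
  fish: TP=736, FP=133+153=286, FN=130+115=245 → 1472/2003 = 0.7349
  horse: TP=291, FP=127+115=242, FN=163+153=316 → 582/1140 = 0.5105
Weighted-F1 score = Σ (supportᵢ/N)·F1 scoreᵢ with N=2884: (1296/2884)·0.7893 + (981/2884)·0.7349 + (607/2884)·0.5105 = 0.712

0.712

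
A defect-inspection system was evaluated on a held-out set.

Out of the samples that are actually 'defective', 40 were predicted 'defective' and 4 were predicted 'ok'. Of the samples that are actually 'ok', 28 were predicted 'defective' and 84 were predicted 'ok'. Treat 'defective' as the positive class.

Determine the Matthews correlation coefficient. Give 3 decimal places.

0.598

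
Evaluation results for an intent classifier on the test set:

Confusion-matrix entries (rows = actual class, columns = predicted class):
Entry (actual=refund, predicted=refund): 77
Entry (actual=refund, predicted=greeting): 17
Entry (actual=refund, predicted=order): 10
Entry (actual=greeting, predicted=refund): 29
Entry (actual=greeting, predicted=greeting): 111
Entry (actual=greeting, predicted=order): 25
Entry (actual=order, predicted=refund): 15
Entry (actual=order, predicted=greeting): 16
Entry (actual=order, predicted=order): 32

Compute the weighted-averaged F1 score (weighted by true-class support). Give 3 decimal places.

Per-class F1 score (2·TP/(2·TP+FP+FN)):
  refund: TP=77, FP=29+15=44, FN=17+10=27 → 154/225 = 0.6844
  greeting: TP=111, FP=17+16=33, FN=29+25=54 → 222/309 = 0.7184
  order: TP=32, FP=10+25=35, FN=15+16=31 → 64/130 = 0.4923
Weighted-F1 score = Σ (supportᵢ/N)·F1 scoreᵢ with N=332: (104/332)·0.6844 + (165/332)·0.7184 + (63/332)·0.4923 = 0.665

0.665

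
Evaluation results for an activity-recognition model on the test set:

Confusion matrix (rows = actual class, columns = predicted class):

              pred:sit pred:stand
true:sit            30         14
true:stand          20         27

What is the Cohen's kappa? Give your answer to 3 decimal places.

Observed agreement pₒ = trace/N = 57/91 = 0.6264
Expected agreement pₑ = Σ (rowᵢ·colᵢ)/N² = (44·50 + 47·41)/91² = 0.4984
κ = (pₒ − pₑ)/(1 − pₑ) = (0.6264 − 0.4984)/(1 − 0.4984) = 0.255

0.255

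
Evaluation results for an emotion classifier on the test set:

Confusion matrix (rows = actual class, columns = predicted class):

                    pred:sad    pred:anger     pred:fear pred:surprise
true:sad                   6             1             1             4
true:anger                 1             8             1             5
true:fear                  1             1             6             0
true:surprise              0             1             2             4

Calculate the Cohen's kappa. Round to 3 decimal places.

Observed agreement pₒ = trace/N = 24/42 = 0.5714
Expected agreement pₑ = Σ (rowᵢ·colᵢ)/N² = (12·8 + 15·11 + 8·10 + 7·13)/42² = 0.2449
κ = (pₒ − pₑ)/(1 − pₑ) = (0.5714 − 0.2449)/(1 − 0.2449) = 0.432

0.432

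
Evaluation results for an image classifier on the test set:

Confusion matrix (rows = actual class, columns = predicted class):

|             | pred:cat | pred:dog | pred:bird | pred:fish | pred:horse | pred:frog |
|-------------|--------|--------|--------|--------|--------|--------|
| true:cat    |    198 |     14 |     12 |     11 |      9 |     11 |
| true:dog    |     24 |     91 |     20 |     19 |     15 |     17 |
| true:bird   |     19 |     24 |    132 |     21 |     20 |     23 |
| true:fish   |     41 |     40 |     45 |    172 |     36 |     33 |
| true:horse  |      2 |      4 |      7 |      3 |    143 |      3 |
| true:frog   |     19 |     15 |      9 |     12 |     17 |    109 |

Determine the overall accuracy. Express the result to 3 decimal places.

0.608

Accuracy = trace / total = (198+91+132+172+143+109=845) / 1390 = 845/1390 = 0.608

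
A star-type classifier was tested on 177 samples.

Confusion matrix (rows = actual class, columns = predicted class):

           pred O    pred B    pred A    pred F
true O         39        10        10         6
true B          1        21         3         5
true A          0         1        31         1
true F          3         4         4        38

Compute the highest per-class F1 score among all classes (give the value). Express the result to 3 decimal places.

0.768

Per-class F1 score (2·TP/(2·TP+FP+FN)):
  O: TP=39, FP=1+0+3=4, FN=10+10+6=26 → 78/108 = 0.7222
  B: TP=21, FP=10+1+4=15, FN=1+3+5=9 → 42/66 = 0.6364
  A: TP=31, FP=10+3+4=17, FN=0+1+1=2 → 62/81 = 0.7654
  F: TP=38, FP=6+5+1=12, FN=3+4+4=11 → 76/99 = 0.7677
Highest is class 'F' with F1 score = 0.768.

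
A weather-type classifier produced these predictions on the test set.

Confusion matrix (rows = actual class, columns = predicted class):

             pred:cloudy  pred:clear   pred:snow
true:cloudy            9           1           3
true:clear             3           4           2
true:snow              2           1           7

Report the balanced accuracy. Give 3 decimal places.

0.612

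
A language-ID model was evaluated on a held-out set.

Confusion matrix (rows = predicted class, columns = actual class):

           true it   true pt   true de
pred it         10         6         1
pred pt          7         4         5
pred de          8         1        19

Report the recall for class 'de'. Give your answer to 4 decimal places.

0.7600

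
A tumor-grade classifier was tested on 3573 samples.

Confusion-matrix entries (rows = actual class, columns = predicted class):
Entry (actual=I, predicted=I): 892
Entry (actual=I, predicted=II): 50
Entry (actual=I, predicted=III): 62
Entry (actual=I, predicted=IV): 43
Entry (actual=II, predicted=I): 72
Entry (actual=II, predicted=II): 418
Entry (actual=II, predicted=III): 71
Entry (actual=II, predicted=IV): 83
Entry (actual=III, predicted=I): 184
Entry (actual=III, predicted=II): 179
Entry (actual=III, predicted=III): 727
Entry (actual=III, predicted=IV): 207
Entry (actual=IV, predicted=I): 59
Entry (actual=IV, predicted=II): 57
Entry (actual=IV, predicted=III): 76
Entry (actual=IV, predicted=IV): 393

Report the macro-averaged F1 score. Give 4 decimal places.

Per-class F1 score (2·TP/(2·TP+FP+FN)):
  I: TP=892, FP=72+184+59=315, FN=50+62+43=155 → 1784/2254 = 0.79148
  II: TP=418, FP=50+179+57=286, FN=72+71+83=226 → 836/1348 = 0.62018
  III: TP=727, FP=62+71+76=209, FN=184+179+207=570 → 1454/2233 = 0.65114
  IV: TP=393, FP=43+83+207=333, FN=59+57+76=192 → 786/1311 = 0.59954
Macro-F1 score = mean = (0.79148 + 0.62018 + 0.65114 + 0.59954) / 4 = 0.6656

0.6656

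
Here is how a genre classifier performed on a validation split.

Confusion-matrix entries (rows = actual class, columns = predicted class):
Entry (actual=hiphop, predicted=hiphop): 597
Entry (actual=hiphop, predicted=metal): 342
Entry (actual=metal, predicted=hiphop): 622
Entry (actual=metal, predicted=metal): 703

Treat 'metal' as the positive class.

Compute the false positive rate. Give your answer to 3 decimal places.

0.364

FPR = FP/(FP+TN) = 342/(342+597) = 0.364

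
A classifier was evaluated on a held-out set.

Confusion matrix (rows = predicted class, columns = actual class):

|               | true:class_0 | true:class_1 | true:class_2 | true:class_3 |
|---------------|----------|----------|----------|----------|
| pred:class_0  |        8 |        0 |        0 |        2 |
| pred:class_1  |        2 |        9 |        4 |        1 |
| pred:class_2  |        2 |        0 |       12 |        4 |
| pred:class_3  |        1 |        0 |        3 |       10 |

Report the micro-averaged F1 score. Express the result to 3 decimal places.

Micro-averaging pools counts across classes: ΣTP=39, ΣFP=19, ΣFN=19.
Micro-F1 score = 2·TP/(2·TP+FP+FN) on pooled counts = 0.672 (equals overall accuracy in single-label multiclass).

0.672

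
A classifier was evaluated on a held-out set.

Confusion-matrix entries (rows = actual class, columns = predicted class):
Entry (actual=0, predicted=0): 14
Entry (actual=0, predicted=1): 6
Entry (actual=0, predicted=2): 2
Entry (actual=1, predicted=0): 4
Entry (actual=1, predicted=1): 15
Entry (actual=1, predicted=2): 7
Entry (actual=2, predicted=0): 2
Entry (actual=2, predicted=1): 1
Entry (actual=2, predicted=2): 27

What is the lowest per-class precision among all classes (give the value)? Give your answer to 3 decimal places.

Per-class precision (TP/(TP+FP)):
  0: TP=14, FP=4+2=6 → 14/20 = 0.7000
  1: TP=15, FP=6+1=7 → 15/22 = 0.6818
  2: TP=27, FP=2+7=9 → 27/36 = 0.7500
Lowest is class '1' with precision = 0.682.

0.682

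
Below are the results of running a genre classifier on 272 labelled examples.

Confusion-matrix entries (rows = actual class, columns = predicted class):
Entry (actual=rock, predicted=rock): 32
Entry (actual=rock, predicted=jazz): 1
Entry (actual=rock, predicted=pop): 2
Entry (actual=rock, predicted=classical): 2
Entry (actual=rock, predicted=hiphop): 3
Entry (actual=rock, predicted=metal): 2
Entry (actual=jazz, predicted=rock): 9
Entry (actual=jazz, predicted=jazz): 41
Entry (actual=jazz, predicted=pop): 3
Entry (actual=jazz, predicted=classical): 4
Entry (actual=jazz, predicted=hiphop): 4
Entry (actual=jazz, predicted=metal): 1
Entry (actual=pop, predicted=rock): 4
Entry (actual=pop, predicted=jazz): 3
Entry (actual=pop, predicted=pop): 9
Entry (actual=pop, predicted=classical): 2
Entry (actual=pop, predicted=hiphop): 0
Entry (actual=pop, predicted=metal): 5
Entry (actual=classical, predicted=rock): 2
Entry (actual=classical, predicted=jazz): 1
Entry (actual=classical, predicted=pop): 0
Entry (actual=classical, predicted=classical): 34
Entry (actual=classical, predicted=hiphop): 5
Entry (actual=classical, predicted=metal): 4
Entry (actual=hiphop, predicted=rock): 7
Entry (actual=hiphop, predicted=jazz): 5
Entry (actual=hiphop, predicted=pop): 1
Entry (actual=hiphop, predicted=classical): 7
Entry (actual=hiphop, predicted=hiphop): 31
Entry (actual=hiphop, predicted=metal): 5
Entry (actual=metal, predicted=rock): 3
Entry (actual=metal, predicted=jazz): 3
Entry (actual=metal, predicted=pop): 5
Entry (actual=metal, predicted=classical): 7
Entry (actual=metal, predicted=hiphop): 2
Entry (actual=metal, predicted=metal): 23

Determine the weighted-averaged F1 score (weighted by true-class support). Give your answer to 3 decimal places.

0.623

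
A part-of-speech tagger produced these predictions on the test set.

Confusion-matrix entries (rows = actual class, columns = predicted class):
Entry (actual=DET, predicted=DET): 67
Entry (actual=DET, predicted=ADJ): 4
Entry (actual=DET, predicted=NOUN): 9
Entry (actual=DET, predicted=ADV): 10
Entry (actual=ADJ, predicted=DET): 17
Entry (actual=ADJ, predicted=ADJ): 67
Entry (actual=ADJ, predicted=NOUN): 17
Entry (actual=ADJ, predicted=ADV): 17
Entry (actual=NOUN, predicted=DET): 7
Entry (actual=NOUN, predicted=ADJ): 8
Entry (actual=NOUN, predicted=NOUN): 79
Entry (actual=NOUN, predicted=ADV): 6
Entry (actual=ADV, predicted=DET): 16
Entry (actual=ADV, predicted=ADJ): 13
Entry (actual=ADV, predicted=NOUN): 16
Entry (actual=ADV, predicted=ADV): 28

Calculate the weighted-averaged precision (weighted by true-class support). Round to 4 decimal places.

Per-class precision (TP/(TP+FP)):
  DET: TP=67, FP=17+7+16=40 → 67/107 = 0.62617
  ADJ: TP=67, FP=4+8+13=25 → 67/92 = 0.72826
  NOUN: TP=79, FP=9+17+16=42 → 79/121 = 0.65289
  ADV: TP=28, FP=10+17+6=33 → 28/61 = 0.45902
Weighted-precision = Σ (supportᵢ/N)·precisionᵢ with N=381: (90/381)·0.62617 + (118/381)·0.72826 + (100/381)·0.65289 + (73/381)·0.45902 = 0.6328

0.6328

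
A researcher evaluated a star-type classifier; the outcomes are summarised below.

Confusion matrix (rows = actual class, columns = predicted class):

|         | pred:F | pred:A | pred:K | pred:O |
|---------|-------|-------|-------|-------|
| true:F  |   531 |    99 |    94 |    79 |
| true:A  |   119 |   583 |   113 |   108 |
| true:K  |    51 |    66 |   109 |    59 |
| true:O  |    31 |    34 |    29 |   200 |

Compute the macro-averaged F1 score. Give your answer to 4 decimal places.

0.5656

Per-class F1 score (2·TP/(2·TP+FP+FN)):
  F: TP=531, FP=119+51+31=201, FN=99+94+79=272 → 1062/1535 = 0.69186
  A: TP=583, FP=99+66+34=199, FN=119+113+108=340 → 1166/1705 = 0.68387
  K: TP=109, FP=94+113+29=236, FN=51+66+59=176 → 218/630 = 0.34603
  O: TP=200, FP=79+108+59=246, FN=31+34+29=94 → 400/740 = 0.54054
Macro-F1 score = mean = (0.69186 + 0.68387 + 0.34603 + 0.54054) / 4 = 0.5656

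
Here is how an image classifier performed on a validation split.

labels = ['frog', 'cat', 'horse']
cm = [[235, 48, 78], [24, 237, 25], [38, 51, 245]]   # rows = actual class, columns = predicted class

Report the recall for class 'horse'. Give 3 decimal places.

Treat 'horse' as positive and all other classes as negative.
recall = TP/(TP+FN).
horse: TP=245, FN=38+51=89 → 245/334 = 0.7335

0.734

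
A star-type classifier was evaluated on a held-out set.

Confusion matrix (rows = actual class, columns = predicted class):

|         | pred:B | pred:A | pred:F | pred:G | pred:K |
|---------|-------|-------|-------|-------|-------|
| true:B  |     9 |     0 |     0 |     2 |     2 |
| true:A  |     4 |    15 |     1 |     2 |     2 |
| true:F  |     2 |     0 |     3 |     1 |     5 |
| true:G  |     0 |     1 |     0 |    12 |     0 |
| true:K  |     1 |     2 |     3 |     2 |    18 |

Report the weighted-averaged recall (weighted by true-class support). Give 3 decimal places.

Per-class recall (TP/(TP+FN)):
  B: TP=9, FN=0+0+2+2=4 → 9/13 = 0.6923
  A: TP=15, FN=4+1+2+2=9 → 15/24 = 0.6250
  F: TP=3, FN=2+0+1+5=8 → 3/11 = 0.2727
  G: TP=12, FN=0+1+0+0=1 → 12/13 = 0.9231
  K: TP=18, FN=1+2+3+2=8 → 18/26 = 0.6923
Weighted-recall = Σ (supportᵢ/N)·recallᵢ with N=87: (13/87)·0.6923 + (24/87)·0.6250 + (11/87)·0.2727 + (13/87)·0.9231 + (26/87)·0.6923 = 0.655

0.655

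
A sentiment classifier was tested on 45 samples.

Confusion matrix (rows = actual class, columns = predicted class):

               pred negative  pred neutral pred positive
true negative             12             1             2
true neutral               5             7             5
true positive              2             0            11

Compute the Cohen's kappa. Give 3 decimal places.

Observed agreement pₒ = trace/N = 30/45 = 0.6667
Expected agreement pₑ = Σ (rowᵢ·colᵢ)/N² = (15·19 + 17·8 + 13·18)/45² = 0.3235
κ = (pₒ − pₑ)/(1 − pₑ) = (0.6667 − 0.3235)/(1 − 0.3235) = 0.507

0.507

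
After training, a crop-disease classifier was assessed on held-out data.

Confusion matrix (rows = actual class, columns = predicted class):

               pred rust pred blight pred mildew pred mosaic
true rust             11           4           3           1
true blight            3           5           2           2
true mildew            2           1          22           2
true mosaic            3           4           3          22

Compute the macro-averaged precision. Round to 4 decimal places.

Per-class precision (TP/(TP+FP)):
  rust: TP=11, FP=3+2+3=8 → 11/19 = 0.57895
  blight: TP=5, FP=4+1+4=9 → 5/14 = 0.35714
  mildew: TP=22, FP=3+2+3=8 → 22/30 = 0.73333
  mosaic: TP=22, FP=1+2+2=5 → 22/27 = 0.81481
Macro-precision = mean = (0.57895 + 0.35714 + 0.73333 + 0.81481) / 4 = 0.6211

0.6211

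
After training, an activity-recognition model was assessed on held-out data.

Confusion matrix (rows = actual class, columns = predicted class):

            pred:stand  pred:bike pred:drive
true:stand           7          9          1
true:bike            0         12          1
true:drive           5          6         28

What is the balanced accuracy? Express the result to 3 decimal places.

Balanced accuracy = mean of per-class recall.
  stand: recall = 7/17 = 0.4118
  bike: recall = 12/13 = 0.9231
  drive: recall = 28/39 = 0.7179
Mean = (0.4118 + 0.9231 + 0.7179) / 3 = 0.684

0.684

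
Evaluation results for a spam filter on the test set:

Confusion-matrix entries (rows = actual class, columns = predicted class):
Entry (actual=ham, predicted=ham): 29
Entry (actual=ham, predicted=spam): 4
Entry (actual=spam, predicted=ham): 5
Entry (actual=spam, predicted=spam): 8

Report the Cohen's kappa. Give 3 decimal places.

0.506

Observed agreement pₒ = trace/N = 37/46 = 0.8043
Expected agreement pₑ = Σ (rowᵢ·colᵢ)/N² = (33·34 + 13·12)/46² = 0.6040
κ = (pₒ − pₑ)/(1 − pₑ) = (0.8043 − 0.6040)/(1 − 0.6040) = 0.506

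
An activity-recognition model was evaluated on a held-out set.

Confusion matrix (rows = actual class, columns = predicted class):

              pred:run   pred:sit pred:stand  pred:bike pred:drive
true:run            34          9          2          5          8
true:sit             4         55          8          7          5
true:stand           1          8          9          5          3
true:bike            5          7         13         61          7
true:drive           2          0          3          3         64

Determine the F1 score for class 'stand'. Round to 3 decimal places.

One-vs-rest for 'stand': TP = diagonal; FP = other classes predicted 'stand'; FN = 'stand' predicted as other.
F1 score = 2·TP/(2·TP+FP+FN).
stand: TP=9, FP=2+8+13+3=26, FN=1+8+5+3=17 → 18/61 = 0.2951

0.295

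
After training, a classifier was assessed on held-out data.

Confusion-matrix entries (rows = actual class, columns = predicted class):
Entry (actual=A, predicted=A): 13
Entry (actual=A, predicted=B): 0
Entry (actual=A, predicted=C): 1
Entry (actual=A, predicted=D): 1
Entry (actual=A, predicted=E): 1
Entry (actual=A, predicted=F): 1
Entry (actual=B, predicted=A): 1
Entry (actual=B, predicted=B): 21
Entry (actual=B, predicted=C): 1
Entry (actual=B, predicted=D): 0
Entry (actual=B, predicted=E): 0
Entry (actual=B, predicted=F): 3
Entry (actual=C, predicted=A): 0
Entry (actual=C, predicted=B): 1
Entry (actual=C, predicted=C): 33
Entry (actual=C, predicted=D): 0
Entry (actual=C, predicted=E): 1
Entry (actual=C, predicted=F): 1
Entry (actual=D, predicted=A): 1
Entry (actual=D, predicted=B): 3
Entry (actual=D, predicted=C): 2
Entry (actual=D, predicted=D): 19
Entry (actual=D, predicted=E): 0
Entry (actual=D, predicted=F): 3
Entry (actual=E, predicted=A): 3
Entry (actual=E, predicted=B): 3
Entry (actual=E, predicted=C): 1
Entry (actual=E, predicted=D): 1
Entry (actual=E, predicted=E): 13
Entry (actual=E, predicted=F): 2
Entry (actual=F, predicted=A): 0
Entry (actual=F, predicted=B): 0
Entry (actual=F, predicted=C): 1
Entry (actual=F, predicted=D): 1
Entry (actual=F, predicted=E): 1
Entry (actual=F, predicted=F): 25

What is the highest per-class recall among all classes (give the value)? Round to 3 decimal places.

Per-class recall (TP/(TP+FN)):
  A: TP=13, FN=0+1+1+1+1=4 → 13/17 = 0.7647
  B: TP=21, FN=1+1+0+0+3=5 → 21/26 = 0.8077
  C: TP=33, FN=0+1+0+1+1=3 → 33/36 = 0.9167
  D: TP=19, FN=1+3+2+0+3=9 → 19/28 = 0.6786
  E: TP=13, FN=3+3+1+1+2=10 → 13/23 = 0.5652
  F: TP=25, FN=0+0+1+1+1=3 → 25/28 = 0.8929
Highest is class 'C' with recall = 0.917.

0.917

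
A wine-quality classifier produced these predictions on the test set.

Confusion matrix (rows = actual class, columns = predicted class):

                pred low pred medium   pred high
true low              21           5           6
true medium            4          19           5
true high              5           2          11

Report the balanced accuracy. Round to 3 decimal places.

Balanced accuracy = mean of per-class recall.
  low: recall = 21/32 = 0.6563
  medium: recall = 19/28 = 0.6786
  high: recall = 11/18 = 0.6111
Mean = (0.6563 + 0.6786 + 0.6111) / 3 = 0.649

0.649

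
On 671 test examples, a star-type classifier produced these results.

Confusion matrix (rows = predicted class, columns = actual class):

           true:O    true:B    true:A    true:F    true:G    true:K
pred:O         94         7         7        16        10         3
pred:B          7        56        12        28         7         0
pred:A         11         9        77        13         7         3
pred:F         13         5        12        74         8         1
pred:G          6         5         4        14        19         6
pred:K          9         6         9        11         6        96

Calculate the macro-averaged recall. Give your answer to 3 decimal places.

Per-class recall (TP/(TP+FN)):
  O: TP=94, FN=7+11+13+6+9=46 → 94/140 = 0.6714
  B: TP=56, FN=7+9+5+5+6=32 → 56/88 = 0.6364
  A: TP=77, FN=7+12+12+4+9=44 → 77/121 = 0.6364
  F: TP=74, FN=16+28+13+14+11=82 → 74/156 = 0.4744
  G: TP=19, FN=10+7+7+8+6=38 → 19/57 = 0.3333
  K: TP=96, FN=3+0+3+1+6=13 → 96/109 = 0.8807
Macro-recall = mean = (0.6714 + 0.6364 + 0.6364 + 0.4744 + 0.3333 + 0.8807) / 6 = 0.605

0.605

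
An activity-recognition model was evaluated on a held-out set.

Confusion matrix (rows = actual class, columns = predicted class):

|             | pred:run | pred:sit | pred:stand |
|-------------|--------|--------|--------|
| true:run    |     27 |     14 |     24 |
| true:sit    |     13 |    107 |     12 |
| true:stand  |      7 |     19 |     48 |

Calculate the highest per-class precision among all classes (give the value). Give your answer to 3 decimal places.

0.764

Per-class precision (TP/(TP+FP)):
  run: TP=27, FP=13+7=20 → 27/47 = 0.5745
  sit: TP=107, FP=14+19=33 → 107/140 = 0.7643
  stand: TP=48, FP=24+12=36 → 48/84 = 0.5714
Highest is class 'sit' with precision = 0.764.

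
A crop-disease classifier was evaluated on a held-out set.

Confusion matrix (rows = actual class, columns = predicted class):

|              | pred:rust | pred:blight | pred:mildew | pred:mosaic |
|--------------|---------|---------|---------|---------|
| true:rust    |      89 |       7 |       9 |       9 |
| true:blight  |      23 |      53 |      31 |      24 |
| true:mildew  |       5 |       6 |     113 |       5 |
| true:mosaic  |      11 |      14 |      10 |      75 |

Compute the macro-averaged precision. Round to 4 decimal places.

Per-class precision (TP/(TP+FP)):
  rust: TP=89, FP=23+5+11=39 → 89/128 = 0.69531
  blight: TP=53, FP=7+6+14=27 → 53/80 = 0.66250
  mildew: TP=113, FP=9+31+10=50 → 113/163 = 0.69325
  mosaic: TP=75, FP=9+24+5=38 → 75/113 = 0.66372
Macro-precision = mean = (0.69531 + 0.66250 + 0.69325 + 0.66372) / 4 = 0.6787

0.6787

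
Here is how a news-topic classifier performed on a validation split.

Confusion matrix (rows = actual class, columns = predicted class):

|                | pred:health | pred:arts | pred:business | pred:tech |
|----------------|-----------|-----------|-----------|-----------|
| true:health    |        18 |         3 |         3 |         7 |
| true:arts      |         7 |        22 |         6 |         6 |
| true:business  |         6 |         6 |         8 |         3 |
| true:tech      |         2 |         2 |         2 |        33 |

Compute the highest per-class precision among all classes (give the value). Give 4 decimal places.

Per-class precision (TP/(TP+FP)):
  health: TP=18, FP=7+6+2=15 → 18/33 = 0.54545
  arts: TP=22, FP=3+6+2=11 → 22/33 = 0.66667
  business: TP=8, FP=3+6+2=11 → 8/19 = 0.42105
  tech: TP=33, FP=7+6+3=16 → 33/49 = 0.67347
Highest is class 'tech' with precision = 0.6735.

0.6735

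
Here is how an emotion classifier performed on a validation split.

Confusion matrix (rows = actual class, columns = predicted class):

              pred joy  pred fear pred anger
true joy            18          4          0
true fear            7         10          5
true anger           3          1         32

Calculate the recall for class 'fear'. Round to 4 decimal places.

One-vs-rest for 'fear': TP = diagonal; FP = other classes predicted 'fear'; FN = 'fear' predicted as other.
recall = TP/(TP+FN).
fear: TP=10, FN=7+5=12 → 10/22 = 0.45455

0.4545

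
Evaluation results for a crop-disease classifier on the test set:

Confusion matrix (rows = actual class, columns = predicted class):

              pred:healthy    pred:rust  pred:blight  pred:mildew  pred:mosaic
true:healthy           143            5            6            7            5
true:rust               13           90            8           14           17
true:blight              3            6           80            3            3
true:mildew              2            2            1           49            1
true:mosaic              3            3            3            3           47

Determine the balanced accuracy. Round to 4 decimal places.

Balanced accuracy = mean of per-class recall.
  healthy: recall = 143/166 = 0.86145
  rust: recall = 90/142 = 0.63380
  blight: recall = 80/95 = 0.84211
  mildew: recall = 49/55 = 0.89091
  mosaic: recall = 47/59 = 0.79661
Mean = (0.86145 + 0.63380 + 0.84211 + 0.89091 + 0.79661) / 5 = 0.8050

0.8050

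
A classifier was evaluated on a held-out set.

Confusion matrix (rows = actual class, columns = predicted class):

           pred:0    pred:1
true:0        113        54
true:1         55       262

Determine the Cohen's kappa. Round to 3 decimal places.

0.502

Observed agreement pₒ = trace/N = 375/484 = 0.7748
Expected agreement pₑ = Σ (rowᵢ·colᵢ)/N² = (167·168 + 317·316)/484² = 0.5474
κ = (pₒ − pₑ)/(1 − pₑ) = (0.7748 − 0.5474)/(1 − 0.5474) = 0.502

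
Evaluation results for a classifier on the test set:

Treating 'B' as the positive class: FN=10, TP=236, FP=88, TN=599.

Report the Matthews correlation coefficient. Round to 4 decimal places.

0.7693

MCC = (TP·TN − FP·FN) / √((TP+FP)(TP+FN)(TN+FP)(TN+FN))
Numerator = 236·599 − 88·10 = 140484
Denominator = √(324·246·687·609) = √33346798632 = 182611.0584
MCC = 140484 / 182611.0584 = 0.7693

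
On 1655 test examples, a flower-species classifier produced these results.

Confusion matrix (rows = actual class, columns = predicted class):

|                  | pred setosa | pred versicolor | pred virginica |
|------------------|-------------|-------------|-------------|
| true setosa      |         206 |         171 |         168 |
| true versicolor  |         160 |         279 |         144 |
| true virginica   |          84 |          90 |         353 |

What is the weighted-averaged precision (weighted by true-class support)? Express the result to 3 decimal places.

Per-class precision (TP/(TP+FP)):
  setosa: TP=206, FP=160+84=244 → 206/450 = 0.4578
  versicolor: TP=279, FP=171+90=261 → 279/540 = 0.5167
  virginica: TP=353, FP=168+144=312 → 353/665 = 0.5308
Weighted-precision = Σ (supportᵢ/N)·precisionᵢ with N=1655: (545/1655)·0.4578 + (583/1655)·0.5167 + (527/1655)·0.5308 = 0.502

0.502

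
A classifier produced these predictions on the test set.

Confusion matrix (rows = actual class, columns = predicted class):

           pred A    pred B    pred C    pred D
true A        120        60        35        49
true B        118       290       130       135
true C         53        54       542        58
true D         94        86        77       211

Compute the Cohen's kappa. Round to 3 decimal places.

Observed agreement pₒ = trace/N = 1163/2112 = 0.5507
Expected agreement pₑ = Σ (rowᵢ·colᵢ)/N² = (264·385 + 673·490 + 707·784 + 468·453)/2112² = 0.2685
κ = (pₒ − pₑ)/(1 − pₑ) = (0.5507 − 0.2685)/(1 − 0.2685) = 0.386

0.386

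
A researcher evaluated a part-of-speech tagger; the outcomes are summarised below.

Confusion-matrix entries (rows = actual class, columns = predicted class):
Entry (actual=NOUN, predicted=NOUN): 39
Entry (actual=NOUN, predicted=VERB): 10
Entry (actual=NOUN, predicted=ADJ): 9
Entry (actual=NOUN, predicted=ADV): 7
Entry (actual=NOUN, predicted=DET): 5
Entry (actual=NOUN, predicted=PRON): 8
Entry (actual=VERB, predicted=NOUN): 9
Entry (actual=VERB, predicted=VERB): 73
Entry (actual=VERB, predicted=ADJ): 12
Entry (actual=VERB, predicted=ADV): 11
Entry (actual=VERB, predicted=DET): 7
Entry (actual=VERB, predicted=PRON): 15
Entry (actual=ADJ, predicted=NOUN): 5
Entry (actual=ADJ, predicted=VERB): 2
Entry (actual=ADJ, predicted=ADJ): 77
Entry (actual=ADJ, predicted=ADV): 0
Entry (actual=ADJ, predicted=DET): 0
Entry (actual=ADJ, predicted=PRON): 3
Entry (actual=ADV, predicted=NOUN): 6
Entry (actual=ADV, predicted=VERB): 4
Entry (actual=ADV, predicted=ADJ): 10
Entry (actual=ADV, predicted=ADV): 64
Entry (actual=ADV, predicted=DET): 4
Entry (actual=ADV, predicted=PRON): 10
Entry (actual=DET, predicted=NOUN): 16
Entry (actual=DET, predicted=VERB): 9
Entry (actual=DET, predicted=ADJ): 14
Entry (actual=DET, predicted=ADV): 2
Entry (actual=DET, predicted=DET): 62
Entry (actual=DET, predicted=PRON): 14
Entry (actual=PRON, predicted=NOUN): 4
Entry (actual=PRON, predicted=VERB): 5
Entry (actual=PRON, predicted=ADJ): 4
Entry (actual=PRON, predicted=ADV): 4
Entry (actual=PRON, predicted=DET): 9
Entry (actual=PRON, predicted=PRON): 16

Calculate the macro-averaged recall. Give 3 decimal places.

Per-class recall (TP/(TP+FN)):
  NOUN: TP=39, FN=10+9+7+5+8=39 → 39/78 = 0.5000
  VERB: TP=73, FN=9+12+11+7+15=54 → 73/127 = 0.5748
  ADJ: TP=77, FN=5+2+0+0+3=10 → 77/87 = 0.8851
  ADV: TP=64, FN=6+4+10+4+10=34 → 64/98 = 0.6531
  DET: TP=62, FN=16+9+14+2+14=55 → 62/117 = 0.5299
  PRON: TP=16, FN=4+5+4+4+9=26 → 16/42 = 0.3810
Macro-recall = mean = (0.5000 + 0.5748 + 0.8851 + 0.6531 + 0.5299 + 0.3810) / 6 = 0.587

0.587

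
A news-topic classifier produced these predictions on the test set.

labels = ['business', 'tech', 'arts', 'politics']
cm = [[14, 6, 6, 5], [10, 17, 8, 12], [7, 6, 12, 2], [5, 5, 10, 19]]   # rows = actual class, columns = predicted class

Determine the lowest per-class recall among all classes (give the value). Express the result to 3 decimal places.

0.362

Per-class recall (TP/(TP+FN)):
  business: TP=14, FN=6+6+5=17 → 14/31 = 0.4516
  tech: TP=17, FN=10+8+12=30 → 17/47 = 0.3617
  arts: TP=12, FN=7+6+2=15 → 12/27 = 0.4444
  politics: TP=19, FN=5+5+10=20 → 19/39 = 0.4872
Lowest is class 'tech' with recall = 0.362.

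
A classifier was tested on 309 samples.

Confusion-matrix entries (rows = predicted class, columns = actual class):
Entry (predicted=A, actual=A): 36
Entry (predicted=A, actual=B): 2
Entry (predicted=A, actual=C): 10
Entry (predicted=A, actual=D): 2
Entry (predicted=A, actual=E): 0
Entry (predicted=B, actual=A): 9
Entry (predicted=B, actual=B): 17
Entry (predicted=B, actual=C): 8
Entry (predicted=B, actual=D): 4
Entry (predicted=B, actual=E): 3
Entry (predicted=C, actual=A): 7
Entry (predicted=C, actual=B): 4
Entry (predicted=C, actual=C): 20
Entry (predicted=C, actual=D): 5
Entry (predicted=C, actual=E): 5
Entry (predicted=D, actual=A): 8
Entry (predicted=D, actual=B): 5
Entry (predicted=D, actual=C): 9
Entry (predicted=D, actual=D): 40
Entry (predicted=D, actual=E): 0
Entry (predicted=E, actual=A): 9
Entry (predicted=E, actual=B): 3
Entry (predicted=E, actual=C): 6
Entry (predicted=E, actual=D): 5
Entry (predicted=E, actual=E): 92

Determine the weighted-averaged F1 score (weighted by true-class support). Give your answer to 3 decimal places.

0.655

Per-class F1 score (2·TP/(2·TP+FP+FN)):
  A: TP=36, FP=2+10+2+0=14, FN=9+7+8+9=33 → 72/119 = 0.6050
  B: TP=17, FP=9+8+4+3=24, FN=2+4+5+3=14 → 34/72 = 0.4722
  C: TP=20, FP=7+4+5+5=21, FN=10+8+9+6=33 → 40/94 = 0.4255
  D: TP=40, FP=8+5+9+0=22, FN=2+4+5+5=16 → 80/118 = 0.6780
  E: TP=92, FP=9+3+6+5=23, FN=0+3+5+0=8 → 184/215 = 0.8558
Weighted-F1 score = Σ (supportᵢ/N)·F1 scoreᵢ with N=309: (69/309)·0.6050 + (31/309)·0.4722 + (53/309)·0.4255 + (56/309)·0.6780 + (100/309)·0.8558 = 0.655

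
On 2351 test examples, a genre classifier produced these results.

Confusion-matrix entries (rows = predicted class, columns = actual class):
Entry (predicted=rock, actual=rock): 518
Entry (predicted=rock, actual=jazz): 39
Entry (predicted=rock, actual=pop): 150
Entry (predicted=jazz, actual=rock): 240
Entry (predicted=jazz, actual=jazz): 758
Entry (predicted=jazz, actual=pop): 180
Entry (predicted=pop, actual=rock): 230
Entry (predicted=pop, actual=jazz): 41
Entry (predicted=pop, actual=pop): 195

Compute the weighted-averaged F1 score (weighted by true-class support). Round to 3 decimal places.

0.613

Per-class F1 score (2·TP/(2·TP+FP+FN)):
  rock: TP=518, FP=39+150=189, FN=240+230=470 → 1036/1695 = 0.6112
  jazz: TP=758, FP=240+180=420, FN=39+41=80 → 1516/2016 = 0.7520
  pop: TP=195, FP=230+41=271, FN=150+180=330 → 390/991 = 0.3935
Weighted-F1 score = Σ (supportᵢ/N)·F1 scoreᵢ with N=2351: (988/2351)·0.6112 + (838/2351)·0.7520 + (525/2351)·0.3935 = 0.613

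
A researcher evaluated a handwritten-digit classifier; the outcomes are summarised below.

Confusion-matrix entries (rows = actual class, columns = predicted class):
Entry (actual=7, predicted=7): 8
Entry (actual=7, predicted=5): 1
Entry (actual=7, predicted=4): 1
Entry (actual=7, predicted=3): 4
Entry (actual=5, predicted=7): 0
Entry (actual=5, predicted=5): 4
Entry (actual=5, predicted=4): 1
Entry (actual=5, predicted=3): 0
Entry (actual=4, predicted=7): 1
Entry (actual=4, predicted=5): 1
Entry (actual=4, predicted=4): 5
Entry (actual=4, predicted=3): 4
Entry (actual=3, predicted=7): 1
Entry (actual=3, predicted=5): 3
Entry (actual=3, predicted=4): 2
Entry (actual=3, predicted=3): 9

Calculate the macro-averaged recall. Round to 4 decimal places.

0.6065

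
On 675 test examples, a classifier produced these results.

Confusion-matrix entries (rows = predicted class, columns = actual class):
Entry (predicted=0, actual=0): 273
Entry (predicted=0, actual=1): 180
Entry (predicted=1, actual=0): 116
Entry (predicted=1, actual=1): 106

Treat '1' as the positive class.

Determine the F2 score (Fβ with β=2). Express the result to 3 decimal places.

0.388

Fβ = (1+β²)·TP / ((1+β²)·TP + β²·FN + FP), with β²=4
= 5·106 / (5·106 + 4·180 + 116) = 0.388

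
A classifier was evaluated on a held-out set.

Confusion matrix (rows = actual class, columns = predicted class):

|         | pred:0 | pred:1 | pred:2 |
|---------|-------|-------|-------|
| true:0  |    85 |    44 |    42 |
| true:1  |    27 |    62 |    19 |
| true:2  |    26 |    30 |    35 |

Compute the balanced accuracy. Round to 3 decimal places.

0.485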